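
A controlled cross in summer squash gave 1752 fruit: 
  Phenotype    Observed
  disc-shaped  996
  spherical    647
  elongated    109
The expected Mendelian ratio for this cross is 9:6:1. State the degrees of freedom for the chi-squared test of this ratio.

A goodness-of-fit test with 3 phenotype classes has df = 3 − 1 = 2.

2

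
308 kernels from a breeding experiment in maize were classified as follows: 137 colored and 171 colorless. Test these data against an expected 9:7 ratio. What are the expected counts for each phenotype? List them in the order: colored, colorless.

173.25, 134.75

Under the 9:7 hypothesis (Σ ratio = 16, N = 308):
  colored: 308 × 9/16 = 173.25
  colorless: 308 × 7/16 = 134.75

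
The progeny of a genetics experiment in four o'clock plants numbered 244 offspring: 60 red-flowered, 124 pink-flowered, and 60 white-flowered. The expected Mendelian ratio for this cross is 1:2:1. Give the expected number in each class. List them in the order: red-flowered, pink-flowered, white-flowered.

61, 122, 61

Under the 1:2:1 hypothesis (Σ ratio = 4, N = 244):
  red-flowered: 244 × 1/4 = 61
  pink-flowered: 244 × 2/4 = 122
  white-flowered: 244 × 1/4 = 61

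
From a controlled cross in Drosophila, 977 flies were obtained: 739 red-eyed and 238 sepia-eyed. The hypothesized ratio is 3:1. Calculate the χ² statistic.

The 3:1 ratio has 4 parts, so with N = 977 the expected counts are:
  red-eyed: 977 × 3/4 = 732.75
  sepia-eyed: 977 × 1/4 = 244.25
χ² = Σ (O − E)² / E
  red-eyed: (739 − 732.75)² / 732.75 = 0.0533
  sepia-eyed: (238 − 244.25)² / 244.25 = 0.1599
χ² = 0.0533 + 0.1599 = 0.2132 ≈ 0.213

0.213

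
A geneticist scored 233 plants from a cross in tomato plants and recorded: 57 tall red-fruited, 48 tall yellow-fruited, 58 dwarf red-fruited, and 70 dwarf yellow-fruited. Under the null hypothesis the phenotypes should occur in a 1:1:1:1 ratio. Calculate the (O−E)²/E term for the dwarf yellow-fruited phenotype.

Total ratio parts = 4. Expected numbers out of 233:
  tall red-fruited: 233 × 1/4 = 58.25
  tall yellow-fruited: 233 × 1/4 = 58.25
  dwarf red-fruited: 233 × 1/4 = 58.25
  dwarf yellow-fruited: 233 × 1/4 = 58.25
Contribution of dwarf yellow-fruited: (70 − 58.25)² / 58.25 = 2.3702

2.370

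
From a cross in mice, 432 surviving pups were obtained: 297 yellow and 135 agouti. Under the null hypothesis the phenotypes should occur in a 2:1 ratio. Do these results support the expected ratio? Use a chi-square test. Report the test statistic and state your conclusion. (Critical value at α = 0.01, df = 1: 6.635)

The 2:1 ratio has 3 parts, so with N = 432 the expected counts are:
  yellow: 432 × 2/3 = 288
  agouti: 432 × 1/3 = 144
χ² = Σ (O − E)² / E
  yellow: (297 − 288)² / 288 = 0.2812
  agouti: (135 − 144)² / 144 = 0.5625
χ² = 0.2812 + 0.5625 = 0.8437 ≈ 0.844
Degrees of freedom = 2 − 1 = 1; critical value at α = 0.01 is 6.635.
Since 0.844 < 6.635, we fail to reject the null hypothesis — the data are consistent with the 2:1 ratio.

0.844; consistent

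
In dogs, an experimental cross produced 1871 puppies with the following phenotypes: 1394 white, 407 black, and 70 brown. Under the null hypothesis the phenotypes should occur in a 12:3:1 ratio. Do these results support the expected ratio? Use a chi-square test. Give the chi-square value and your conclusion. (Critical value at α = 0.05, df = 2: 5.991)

27.900; not consistent

The 12:3:1 ratio has 16 parts, so with N = 1871 the expected counts are:
  white: 1871 × 12/16 = 1403.25
  black: 1871 × 3/16 = 350.8125
  brown: 1871 × 1/16 = 116.9375
χ² = Σ (O − E)² / E
  white: (1394 − 1403.25)² / 1403.25 = 0.0610
  black: (407 − 350.8125)² / 350.8125 = 8.9992
  brown: (70 − 116.9375)² / 116.9375 = 18.8402
χ² = 0.0610 + 8.9992 + 18.8402 = 27.9004 ≈ 27.900
Degrees of freedom = 3 − 1 = 2; critical value at α = 0.05 is 5.991.
Since 27.900 > 5.991, we reject the null hypothesis — the data do not fit the 12:3:1 ratio.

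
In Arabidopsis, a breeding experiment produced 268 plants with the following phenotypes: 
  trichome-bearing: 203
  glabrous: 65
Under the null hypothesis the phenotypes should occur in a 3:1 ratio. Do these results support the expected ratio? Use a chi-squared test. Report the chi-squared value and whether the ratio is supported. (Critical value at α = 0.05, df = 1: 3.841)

0.080; consistent

Expected counts for N = 268 under a 3:1 ratio (total parts = 4):
  trichome-bearing: 268 × 3/4 = 201
  glabrous: 268 × 1/4 = 67
χ² = Σ (O − E)² / E
  trichome-bearing: (203 − 201)² / 201 = 0.0199
  glabrous: (65 − 67)² / 67 = 0.0597
χ² = 0.0199 + 0.0597 = 0.0796 ≈ 0.080
Degrees of freedom = 2 − 1 = 1; critical value at α = 0.05 is 3.841.
Since 0.080 < 3.841, we fail to reject the null hypothesis — the data are consistent with the 3:1 ratio.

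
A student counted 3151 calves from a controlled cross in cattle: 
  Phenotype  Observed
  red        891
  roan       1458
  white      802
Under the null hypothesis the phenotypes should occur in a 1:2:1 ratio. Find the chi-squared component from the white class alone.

Under the 1:2:1 hypothesis (Σ ratio = 4, N = 3151):
  red: 3151 × 1/4 = 787.75
  roan: 3151 × 2/4 = 1575.5
  white: 3151 × 1/4 = 787.75
Contribution of white: (802 − 787.75)² / 787.75 = 0.2578

0.258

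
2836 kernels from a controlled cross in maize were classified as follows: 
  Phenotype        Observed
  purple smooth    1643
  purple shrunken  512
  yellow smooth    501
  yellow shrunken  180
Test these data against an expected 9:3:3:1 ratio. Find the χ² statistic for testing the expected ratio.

The 9:3:3:1 ratio has 16 parts, so with N = 2836 the expected counts are:
  purple smooth: 2836 × 9/16 = 1595.25
  purple shrunken: 2836 × 3/16 = 531.75
  yellow smooth: 2836 × 3/16 = 531.75
  yellow shrunken: 2836 × 1/16 = 177.25
χ² = Σ (O − E)² / E
  purple smooth: (1643 − 1595.25)² / 1595.25 = 1.4293
  purple shrunken: (512 − 531.75)² / 531.75 = 0.7335
  yellow smooth: (501 − 531.75)² / 531.75 = 1.7782
  yellow shrunken: (180 − 177.25)² / 177.25 = 0.0427
χ² = 1.4293 + 0.7335 + 1.7782 + 0.0427 = 3.9837 ≈ 3.984

3.984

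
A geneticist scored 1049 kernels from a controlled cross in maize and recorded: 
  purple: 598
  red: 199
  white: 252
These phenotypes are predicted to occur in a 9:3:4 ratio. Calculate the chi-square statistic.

0.535

The 9:3:4 ratio has 16 parts, so with N = 1049 the expected counts are:
  purple: 1049 × 9/16 = 590.0625
  red: 1049 × 3/16 = 196.6875
  white: 1049 × 4/16 = 262.25
χ² = Σ (O − E)² / E
  purple: (598 − 590.0625)² / 590.0625 = 0.1068
  red: (199 − 196.6875)² / 196.6875 = 0.0272
  white: (252 − 262.25)² / 262.25 = 0.4006
χ² = 0.1068 + 0.0272 + 0.4006 = 0.5346 ≈ 0.535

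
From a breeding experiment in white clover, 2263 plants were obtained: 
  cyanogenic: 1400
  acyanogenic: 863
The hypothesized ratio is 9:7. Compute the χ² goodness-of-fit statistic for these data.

28.990

Under the 9:7 hypothesis (Σ ratio = 16, N = 2263):
  cyanogenic: 2263 × 9/16 = 1272.9375
  acyanogenic: 2263 × 7/16 = 990.0625
χ² = Σ (O − E)² / E
  cyanogenic: (1400 − 1272.9375)² / 1272.9375 = 12.6832
  acyanogenic: (863 − 990.0625)² / 990.0625 = 16.3069
χ² = 12.6832 + 16.3069 = 28.9901 ≈ 28.990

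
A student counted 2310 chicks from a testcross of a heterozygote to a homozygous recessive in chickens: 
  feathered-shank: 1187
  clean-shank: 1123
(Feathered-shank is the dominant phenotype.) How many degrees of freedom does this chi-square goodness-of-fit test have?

1

A testcross of a heterozygote (Aa × aa) gives a 1:1 phenotypic ratio.
A goodness-of-fit test with 2 phenotype classes has df = 2 − 1 = 1.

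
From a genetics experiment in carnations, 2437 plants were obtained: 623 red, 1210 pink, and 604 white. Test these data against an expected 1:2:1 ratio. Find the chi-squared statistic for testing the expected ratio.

0.415

The 1:2:1 ratio has 4 parts, so with N = 2437 the expected counts are:
  red: 2437 × 1/4 = 609.25
  pink: 2437 × 2/4 = 1218.5
  white: 2437 × 1/4 = 609.25
χ² = Σ (O − E)² / E
  red: (623 − 609.25)² / 609.25 = 0.3103
  pink: (1210 − 1218.5)² / 1218.5 = 0.0593
  white: (604 − 609.25)² / 609.25 = 0.0452
χ² = 0.3103 + 0.0593 + 0.0452 = 0.4148 ≈ 0.415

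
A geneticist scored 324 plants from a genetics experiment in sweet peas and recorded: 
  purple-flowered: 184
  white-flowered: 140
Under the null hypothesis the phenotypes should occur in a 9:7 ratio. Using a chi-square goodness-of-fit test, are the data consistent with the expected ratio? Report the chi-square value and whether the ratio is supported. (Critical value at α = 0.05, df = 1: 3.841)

0.038; consistent

The 9:7 ratio has 16 parts, so with N = 324 the expected counts are:
  purple-flowered: 324 × 9/16 = 182.25
  white-flowered: 324 × 7/16 = 141.75
χ² = Σ (O − E)² / E
  purple-flowered: (184 − 182.25)² / 182.25 = 0.0168
  white-flowered: (140 − 141.75)² / 141.75 = 0.0216
χ² = 0.0168 + 0.0216 = 0.0384 ≈ 0.038
Degrees of freedom = 2 − 1 = 1; critical value at α = 0.05 is 3.841.
Since 0.038 < 3.841, we fail to reject the null hypothesis — the data are consistent with the 9:7 ratio.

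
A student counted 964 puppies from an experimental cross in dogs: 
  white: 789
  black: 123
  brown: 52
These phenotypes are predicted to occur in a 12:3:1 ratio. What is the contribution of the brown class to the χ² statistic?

1.130

Expected counts for N = 964 under a 12:3:1 ratio (total parts = 16):
  white: 964 × 12/16 = 723
  black: 964 × 3/16 = 180.75
  brown: 964 × 1/16 = 60.25
Contribution of brown: (52 − 60.25)² / 60.25 = 1.1297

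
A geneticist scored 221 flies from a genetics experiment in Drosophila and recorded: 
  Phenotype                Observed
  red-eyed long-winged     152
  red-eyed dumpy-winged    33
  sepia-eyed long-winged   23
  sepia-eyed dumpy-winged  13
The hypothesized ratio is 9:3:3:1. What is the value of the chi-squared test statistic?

Total ratio parts = 16. Expected numbers out of 221:
  red-eyed long-winged: 221 × 9/16 = 124.3125
  red-eyed dumpy-winged: 221 × 3/16 = 41.4375
  sepia-eyed long-winged: 221 × 3/16 = 41.4375
  sepia-eyed dumpy-winged: 221 × 1/16 = 13.8125
χ² = Σ (O − E)² / E
  red-eyed long-winged: (152 − 124.3125)² / 124.3125 = 6.1667
  red-eyed dumpy-winged: (33 − 41.4375)² / 41.4375 = 1.7180
  sepia-eyed long-winged: (23 − 41.4375)² / 41.4375 = 8.2037
  sepia-eyed dumpy-winged: (13 − 13.8125)² / 13.8125 = 0.0478
χ² = 6.1667 + 1.7180 + 8.2037 + 0.0478 = 16.1362 ≈ 16.136

16.136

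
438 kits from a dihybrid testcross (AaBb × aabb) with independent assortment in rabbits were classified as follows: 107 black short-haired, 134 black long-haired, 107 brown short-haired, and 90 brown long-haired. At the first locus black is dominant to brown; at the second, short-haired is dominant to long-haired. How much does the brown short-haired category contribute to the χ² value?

0.057

A dihybrid testcross with independent assortment gives a 1:1:1:1 ratio.
Total ratio parts = 4. Expected numbers out of 438:
  black short-haired: 438 × 1/4 = 109.5
  black long-haired: 438 × 1/4 = 109.5
  brown short-haired: 438 × 1/4 = 109.5
  brown long-haired: 438 × 1/4 = 109.5
Contribution of brown short-haired: (107 − 109.5)² / 109.5 = 0.0571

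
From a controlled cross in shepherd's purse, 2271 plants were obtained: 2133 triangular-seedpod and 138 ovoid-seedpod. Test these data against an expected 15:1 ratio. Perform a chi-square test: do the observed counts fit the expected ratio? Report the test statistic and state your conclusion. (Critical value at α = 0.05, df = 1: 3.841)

0.117; consistent

Total ratio parts = 16. Expected numbers out of 2271:
  triangular-seedpod: 2271 × 15/16 = 2129.0625
  ovoid-seedpod: 2271 × 1/16 = 141.9375
χ² = Σ (O − E)² / E
  triangular-seedpod: (2133 − 2129.0625)² / 2129.0625 = 0.0073
  ovoid-seedpod: (138 − 141.9375)² / 141.9375 = 0.1092
χ² = 0.0073 + 0.1092 = 0.1165 ≈ 0.117
Degrees of freedom = 2 − 1 = 1; critical value at α = 0.05 is 3.841.
Since 0.117 < 3.841, we fail to reject the null hypothesis — the data are consistent with the 15:1 ratio.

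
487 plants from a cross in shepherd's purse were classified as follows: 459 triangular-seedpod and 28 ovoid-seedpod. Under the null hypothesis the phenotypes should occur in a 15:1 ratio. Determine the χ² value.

The 15:1 ratio has 16 parts, so with N = 487 the expected counts are:
  triangular-seedpod: 487 × 15/16 = 456.5625
  ovoid-seedpod: 487 × 1/16 = 30.4375
χ² = Σ (O − E)² / E
  triangular-seedpod: (459 − 456.5625)² / 456.5625 = 0.0130
  ovoid-seedpod: (28 − 30.4375)² / 30.4375 = 0.1952
χ² = 0.0130 + 0.1952 = 0.2082 ≈ 0.208

0.208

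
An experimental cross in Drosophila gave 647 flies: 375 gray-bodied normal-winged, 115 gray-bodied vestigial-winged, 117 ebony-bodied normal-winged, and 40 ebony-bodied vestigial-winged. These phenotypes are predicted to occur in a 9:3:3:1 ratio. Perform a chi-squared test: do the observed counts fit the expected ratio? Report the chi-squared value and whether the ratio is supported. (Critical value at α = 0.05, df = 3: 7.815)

0.823; consistent

The 9:3:3:1 ratio has 16 parts, so with N = 647 the expected counts are:
  gray-bodied normal-winged: 647 × 9/16 = 363.9375
  gray-bodied vestigial-winged: 647 × 3/16 = 121.3125
  ebony-bodied normal-winged: 647 × 3/16 = 121.3125
  ebony-bodied vestigial-winged: 647 × 1/16 = 40.4375
χ² = Σ (O − E)² / E
  gray-bodied normal-winged: (375 − 363.9375)² / 363.9375 = 0.3363
  gray-bodied vestigial-winged: (115 − 121.3125)² / 121.3125 = 0.3285
  ebony-bodied normal-winged: (117 − 121.3125)² / 121.3125 = 0.1533
  ebony-bodied vestigial-winged: (40 − 40.4375)² / 40.4375 = 0.0047
χ² = 0.3363 + 0.3285 + 0.1533 + 0.0047 = 0.8228 ≈ 0.823
Degrees of freedom = 4 − 1 = 3; critical value at α = 0.05 is 7.815.
Since 0.823 < 7.815, we fail to reject the null hypothesis — the data are consistent with the 9:3:3:1 ratio.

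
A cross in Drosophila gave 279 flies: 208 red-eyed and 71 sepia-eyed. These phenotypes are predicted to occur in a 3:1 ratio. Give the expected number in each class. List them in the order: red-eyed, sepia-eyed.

209.25, 69.75

Total ratio parts = 4. Expected numbers out of 279:
  red-eyed: 279 × 3/4 = 209.25
  sepia-eyed: 279 × 1/4 = 69.75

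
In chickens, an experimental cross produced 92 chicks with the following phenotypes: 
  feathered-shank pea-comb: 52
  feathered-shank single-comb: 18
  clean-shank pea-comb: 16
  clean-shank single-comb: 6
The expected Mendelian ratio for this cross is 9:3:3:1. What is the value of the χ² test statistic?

The 9:3:3:1 ratio has 16 parts, so with N = 92 the expected counts are:
  feathered-shank pea-comb: 92 × 9/16 = 51.75
  feathered-shank single-comb: 92 × 3/16 = 17.25
  clean-shank pea-comb: 92 × 3/16 = 17.25
  clean-shank single-comb: 92 × 1/16 = 5.75
χ² = Σ (O − E)² / E
  feathered-shank pea-comb: (52 − 51.75)² / 51.75 = 0.0012
  feathered-shank single-comb: (18 − 17.25)² / 17.25 = 0.0326
  clean-shank pea-comb: (16 − 17.25)² / 17.25 = 0.0906
  clean-shank single-comb: (6 − 5.75)² / 5.75 = 0.0109
χ² = 0.0012 + 0.0326 + 0.0906 + 0.0109 = 0.1353 ≈ 0.135

0.135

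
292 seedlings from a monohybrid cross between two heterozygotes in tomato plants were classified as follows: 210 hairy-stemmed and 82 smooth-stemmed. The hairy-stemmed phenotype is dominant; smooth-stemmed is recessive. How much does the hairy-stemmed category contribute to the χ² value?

0.370

For a monohybrid cross between heterozygotes with complete dominance, the expected phenotypic ratio is 3:1.
Under the 3:1 hypothesis (Σ ratio = 4, N = 292):
  hairy-stemmed: 292 × 3/4 = 219
  smooth-stemmed: 292 × 1/4 = 73
Contribution of hairy-stemmed: (210 − 219)² / 219 = 0.3699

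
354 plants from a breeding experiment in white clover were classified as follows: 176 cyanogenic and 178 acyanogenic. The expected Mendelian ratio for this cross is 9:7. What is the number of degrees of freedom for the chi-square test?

A goodness-of-fit test with 2 phenotype classes has df = 2 − 1 = 1.

1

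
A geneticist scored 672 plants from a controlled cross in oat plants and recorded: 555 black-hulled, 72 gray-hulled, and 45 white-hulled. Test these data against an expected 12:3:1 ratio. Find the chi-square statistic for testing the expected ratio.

Total ratio parts = 16. Expected numbers out of 672:
  black-hulled: 672 × 12/16 = 504
  gray-hulled: 672 × 3/16 = 126
  white-hulled: 672 × 1/16 = 42
χ² = Σ (O − E)² / E
  black-hulled: (555 − 504)² / 504 = 5.1607
  gray-hulled: (72 − 126)² / 126 = 23.1429
  white-hulled: (45 − 42)² / 42 = 0.2143
χ² = 5.1607 + 23.1429 + 0.2143 = 28.5179 ≈ 28.518

28.518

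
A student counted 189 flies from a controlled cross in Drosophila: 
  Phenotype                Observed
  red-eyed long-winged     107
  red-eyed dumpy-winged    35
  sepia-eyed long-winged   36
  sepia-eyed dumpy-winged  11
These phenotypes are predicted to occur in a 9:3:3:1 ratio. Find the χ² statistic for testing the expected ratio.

0.075

Expected counts for N = 189 under a 9:3:3:1 ratio (total parts = 16):
  red-eyed long-winged: 189 × 9/16 = 106.3125
  red-eyed dumpy-winged: 189 × 3/16 = 35.4375
  sepia-eyed long-winged: 189 × 3/16 = 35.4375
  sepia-eyed dumpy-winged: 189 × 1/16 = 11.8125
χ² = Σ (O − E)² / E
  red-eyed long-winged: (107 − 106.3125)² / 106.3125 = 0.0044
  red-eyed dumpy-winged: (35 − 35.4375)² / 35.4375 = 0.0054
  sepia-eyed long-winged: (36 − 35.4375)² / 35.4375 = 0.0089
  sepia-eyed dumpy-winged: (11 − 11.8125)² / 11.8125 = 0.0559
χ² = 0.0044 + 0.0054 + 0.0089 + 0.0559 = 0.0746 ≈ 0.075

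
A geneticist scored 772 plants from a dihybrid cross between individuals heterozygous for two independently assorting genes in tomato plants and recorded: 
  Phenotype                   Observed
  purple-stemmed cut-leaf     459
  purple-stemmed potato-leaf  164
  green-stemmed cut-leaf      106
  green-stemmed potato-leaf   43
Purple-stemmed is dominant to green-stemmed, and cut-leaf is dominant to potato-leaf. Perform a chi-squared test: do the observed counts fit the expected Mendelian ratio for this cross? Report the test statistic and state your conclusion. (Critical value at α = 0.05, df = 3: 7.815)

14.915; not consistent

A dihybrid F₂ with independent assortment and complete dominance at both loci gives a 9:3:3:1 phenotypic ratio.
Expected counts for N = 772 under a 9:3:3:1 ratio (total parts = 16):
  purple-stemmed cut-leaf: 772 × 9/16 = 434.25
  purple-stemmed potato-leaf: 772 × 3/16 = 144.75
  green-stemmed cut-leaf: 772 × 3/16 = 144.75
  green-stemmed potato-leaf: 772 × 1/16 = 48.25
χ² = Σ (O − E)² / E
  purple-stemmed cut-leaf: (459 − 434.25)² / 434.25 = 1.4106
  purple-stemmed potato-leaf: (164 − 144.75)² / 144.75 = 2.5600
  green-stemmed cut-leaf: (106 − 144.75)² / 144.75 = 10.3735
  green-stemmed potato-leaf: (43 − 48.25)² / 48.25 = 0.5712
χ² = 1.4106 + 2.5600 + 10.3735 + 0.5712 = 14.9153 ≈ 14.915
Degrees of freedom = 4 − 1 = 3; critical value at α = 0.05 is 7.815.
Since 14.915 > 7.815, we reject the null hypothesis — the data do not fit the 9:3:3:1 ratio.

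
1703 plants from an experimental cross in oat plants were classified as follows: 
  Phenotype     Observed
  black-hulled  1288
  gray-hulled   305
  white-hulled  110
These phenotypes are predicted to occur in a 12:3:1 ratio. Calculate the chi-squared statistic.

0.851

Under the 12:3:1 hypothesis (Σ ratio = 16, N = 1703):
  black-hulled: 1703 × 12/16 = 1277.25
  gray-hulled: 1703 × 3/16 = 319.3125
  white-hulled: 1703 × 1/16 = 106.4375
χ² = Σ (O − E)² / E
  black-hulled: (1288 − 1277.25)² / 1277.25 = 0.0905
  gray-hulled: (305 − 319.3125)² / 319.3125 = 0.6415
  white-hulled: (110 − 106.4375)² / 106.4375 = 0.1192
χ² = 0.0905 + 0.6415 + 0.1192 = 0.8512 ≈ 0.851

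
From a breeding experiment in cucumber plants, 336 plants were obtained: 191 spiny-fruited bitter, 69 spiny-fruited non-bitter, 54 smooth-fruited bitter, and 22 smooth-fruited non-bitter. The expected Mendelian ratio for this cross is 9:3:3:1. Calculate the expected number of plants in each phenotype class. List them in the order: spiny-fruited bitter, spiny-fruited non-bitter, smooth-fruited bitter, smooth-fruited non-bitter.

189, 63, 63, 21

Under the 9:3:3:1 hypothesis (Σ ratio = 16, N = 336):
  spiny-fruited bitter: 336 × 9/16 = 189
  spiny-fruited non-bitter: 336 × 3/16 = 63
  smooth-fruited bitter: 336 × 3/16 = 63
  smooth-fruited non-bitter: 336 × 1/16 = 21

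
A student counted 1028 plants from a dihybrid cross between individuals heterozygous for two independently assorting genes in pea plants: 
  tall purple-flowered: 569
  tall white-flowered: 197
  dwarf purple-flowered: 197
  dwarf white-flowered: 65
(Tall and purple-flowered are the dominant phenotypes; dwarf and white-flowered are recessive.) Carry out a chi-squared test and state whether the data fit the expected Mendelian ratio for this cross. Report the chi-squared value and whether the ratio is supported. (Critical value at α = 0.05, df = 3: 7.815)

A dihybrid F₂ with independent assortment and complete dominance at both loci gives a 9:3:3:1 phenotypic ratio.
The 9:3:3:1 ratio has 16 parts, so with N = 1028 the expected counts are:
  tall purple-flowered: 1028 × 9/16 = 578.25
  tall white-flowered: 1028 × 3/16 = 192.75
  dwarf purple-flowered: 1028 × 3/16 = 192.75
  dwarf white-flowered: 1028 × 1/16 = 64.25
χ² = Σ (O − E)² / E
  tall purple-flowered: (569 − 578.25)² / 578.25 = 0.1480
  tall white-flowered: (197 − 192.75)² / 192.75 = 0.0937
  dwarf purple-flowered: (197 − 192.75)² / 192.75 = 0.0937
  dwarf white-flowered: (65 − 64.25)² / 64.25 = 0.0088
χ² = 0.1480 + 0.0937 + 0.0937 + 0.0088 = 0.3442 ≈ 0.344
Degrees of freedom = 4 − 1 = 3; critical value at α = 0.05 is 7.815.
Since 0.344 < 7.815, we fail to reject the null hypothesis — the data are consistent with the 9:3:3:1 ratio.

0.344; consistent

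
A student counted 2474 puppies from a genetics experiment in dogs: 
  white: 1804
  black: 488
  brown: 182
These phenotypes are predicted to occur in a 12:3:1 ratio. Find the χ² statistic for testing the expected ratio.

Total ratio parts = 16. Expected numbers out of 2474:
  white: 2474 × 12/16 = 1855.5
  black: 2474 × 3/16 = 463.875
  brown: 2474 × 1/16 = 154.625
χ² = Σ (O − E)² / E
  white: (1804 − 1855.5)² / 1855.5 = 1.4294
  black: (488 − 463.875)² / 463.875 = 1.2547
  brown: (182 − 154.625)² / 154.625 = 4.8465
χ² = 1.4294 + 1.2547 + 4.8465 = 7.5306 ≈ 7.531

7.531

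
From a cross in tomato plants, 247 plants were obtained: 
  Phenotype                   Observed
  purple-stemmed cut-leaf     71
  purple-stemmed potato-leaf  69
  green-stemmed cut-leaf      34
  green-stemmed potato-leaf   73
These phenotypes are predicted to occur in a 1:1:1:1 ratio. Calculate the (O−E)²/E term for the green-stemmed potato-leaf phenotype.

Expected counts for N = 247 under a 1:1:1:1 ratio (total parts = 4):
  purple-stemmed cut-leaf: 247 × 1/4 = 61.75
  purple-stemmed potato-leaf: 247 × 1/4 = 61.75
  green-stemmed cut-leaf: 247 × 1/4 = 61.75
  green-stemmed potato-leaf: 247 × 1/4 = 61.75
Contribution of green-stemmed potato-leaf: (73 − 61.75)² / 61.75 = 2.0496

2.050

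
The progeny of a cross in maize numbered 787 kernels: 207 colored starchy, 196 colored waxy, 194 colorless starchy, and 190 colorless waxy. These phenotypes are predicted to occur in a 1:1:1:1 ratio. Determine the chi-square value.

Under the 1:1:1:1 hypothesis (Σ ratio = 4, N = 787):
  colored starchy: 787 × 1/4 = 196.75
  colored waxy: 787 × 1/4 = 196.75
  colorless starchy: 787 × 1/4 = 196.75
  colorless waxy: 787 × 1/4 = 196.75
χ² = Σ (O − E)² / E
  colored starchy: (207 − 196.75)² / 196.75 = 0.5340
  colored waxy: (196 − 196.75)² / 196.75 = 0.0029
  colorless starchy: (194 − 196.75)² / 196.75 = 0.0384
  colorless waxy: (190 − 196.75)² / 196.75 = 0.2316
χ² = 0.5340 + 0.0029 + 0.0384 + 0.2316 = 0.8069 ≈ 0.807

0.807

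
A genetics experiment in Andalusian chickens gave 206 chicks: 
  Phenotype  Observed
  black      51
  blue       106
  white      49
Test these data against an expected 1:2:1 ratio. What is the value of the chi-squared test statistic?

Total ratio parts = 4. Expected numbers out of 206:
  black: 206 × 1/4 = 51.5
  blue: 206 × 2/4 = 103
  white: 206 × 1/4 = 51.5
χ² = Σ (O − E)² / E
  black: (51 − 51.5)² / 51.5 = 0.0049
  blue: (106 − 103)² / 103 = 0.0874
  white: (49 − 51.5)² / 51.5 = 0.1214
χ² = 0.0049 + 0.0874 + 0.1214 = 0.2137 ≈ 0.214

0.214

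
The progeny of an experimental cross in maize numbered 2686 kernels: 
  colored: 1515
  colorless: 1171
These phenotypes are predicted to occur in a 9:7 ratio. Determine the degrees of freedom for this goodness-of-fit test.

A goodness-of-fit test with 2 phenotype classes has df = 2 − 1 = 1.

1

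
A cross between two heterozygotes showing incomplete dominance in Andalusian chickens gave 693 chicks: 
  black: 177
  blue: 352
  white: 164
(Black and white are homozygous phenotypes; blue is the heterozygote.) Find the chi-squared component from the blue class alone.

With incomplete dominance, a heterozygote × heterozygote cross gives a 1:2:1 phenotypic ratio.
Under the 1:2:1 hypothesis (Σ ratio = 4, N = 693):
  black: 693 × 1/4 = 173.25
  blue: 693 × 2/4 = 346.5
  white: 693 × 1/4 = 173.25
Contribution of blue: (352 − 346.5)² / 346.5 = 0.0873

0.087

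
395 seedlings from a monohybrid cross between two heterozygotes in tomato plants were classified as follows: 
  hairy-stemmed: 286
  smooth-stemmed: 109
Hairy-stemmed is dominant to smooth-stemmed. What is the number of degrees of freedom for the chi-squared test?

For a monohybrid cross between heterozygotes with complete dominance, the expected phenotypic ratio is 3:1.
A goodness-of-fit test with 2 phenotype classes has df = 2 − 1 = 1.

1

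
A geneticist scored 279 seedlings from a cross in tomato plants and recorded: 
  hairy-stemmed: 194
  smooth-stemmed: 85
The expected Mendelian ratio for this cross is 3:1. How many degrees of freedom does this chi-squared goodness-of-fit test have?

1

A goodness-of-fit test with 2 phenotype classes has df = 2 − 1 = 1.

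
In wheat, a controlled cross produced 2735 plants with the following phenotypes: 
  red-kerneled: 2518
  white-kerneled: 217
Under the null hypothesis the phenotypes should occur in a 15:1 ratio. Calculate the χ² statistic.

Expected counts for N = 2735 under a 15:1 ratio (total parts = 16):
  red-kerneled: 2735 × 15/16 = 2564.0625
  white-kerneled: 2735 × 1/16 = 170.9375
χ² = Σ (O − E)² / E
  red-kerneled: (2518 − 2564.0625)² / 2564.0625 = 0.8275
  white-kerneled: (217 − 170.9375)² / 170.9375 = 12.4125
χ² = 0.8275 + 12.4125 = 13.240

13.240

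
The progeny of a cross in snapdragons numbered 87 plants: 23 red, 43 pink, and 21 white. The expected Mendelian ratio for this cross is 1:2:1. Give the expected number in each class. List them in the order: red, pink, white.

The 1:2:1 ratio has 4 parts, so with N = 87 the expected counts are:
  red: 87 × 1/4 = 21.75
  pink: 87 × 2/4 = 43.5
  white: 87 × 1/4 = 21.75

21.75, 43.5, 21.75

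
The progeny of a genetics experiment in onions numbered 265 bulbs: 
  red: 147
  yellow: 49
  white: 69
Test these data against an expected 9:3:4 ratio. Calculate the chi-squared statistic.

Under the 9:3:4 hypothesis (Σ ratio = 16, N = 265):
  red: 265 × 9/16 = 149.0625
  yellow: 265 × 3/16 = 49.6875
  white: 265 × 4/16 = 66.25
χ² = Σ (O − E)² / E
  red: (147 − 149.0625)² / 149.0625 = 0.0285
  yellow: (49 − 49.6875)² / 49.6875 = 0.0095
  white: (69 − 66.25)² / 66.25 = 0.1142
χ² = 0.0285 + 0.0095 + 0.1142 = 0.1522 ≈ 0.152

0.152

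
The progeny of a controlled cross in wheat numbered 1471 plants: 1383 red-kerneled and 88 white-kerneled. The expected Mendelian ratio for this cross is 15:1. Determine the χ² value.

Total ratio parts = 16. Expected numbers out of 1471:
  red-kerneled: 1471 × 15/16 = 1379.0625
  white-kerneled: 1471 × 1/16 = 91.9375
χ² = Σ (O − E)² / E
  red-kerneled: (1383 − 1379.0625)² / 1379.0625 = 0.0112
  white-kerneled: (88 − 91.9375)² / 91.9375 = 0.1686
χ² = 0.0112 + 0.1686 = 0.1798 ≈ 0.180

0.180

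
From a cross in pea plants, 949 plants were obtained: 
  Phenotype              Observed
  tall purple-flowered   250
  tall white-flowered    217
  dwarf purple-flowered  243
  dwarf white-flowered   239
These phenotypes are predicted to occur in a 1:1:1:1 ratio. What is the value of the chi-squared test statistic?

2.566

Total ratio parts = 4. Expected numbers out of 949:
  tall purple-flowered: 949 × 1/4 = 237.25
  tall white-flowered: 949 × 1/4 = 237.25
  dwarf purple-flowered: 949 × 1/4 = 237.25
  dwarf white-flowered: 949 × 1/4 = 237.25
χ² = Σ (O − E)² / E
  tall purple-flowered: (250 − 237.25)² / 237.25 = 0.6852
  tall white-flowered: (217 − 237.25)² / 237.25 = 1.7284
  dwarf purple-flowered: (243 − 237.25)² / 237.25 = 0.1394
  dwarf white-flowered: (239 − 237.25)² / 237.25 = 0.0129
χ² = 0.6852 + 1.7284 + 0.1394 + 0.0129 = 2.5659 ≈ 2.566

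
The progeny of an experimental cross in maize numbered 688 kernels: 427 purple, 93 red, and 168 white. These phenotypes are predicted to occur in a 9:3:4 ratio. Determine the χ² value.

14.274

Under the 9:3:4 hypothesis (Σ ratio = 16, N = 688):
  purple: 688 × 9/16 = 387
  red: 688 × 3/16 = 129
  white: 688 × 4/16 = 172
χ² = Σ (O − E)² / E
  purple: (427 − 387)² / 387 = 4.1344
  red: (93 − 129)² / 129 = 10.0465
  white: (168 − 172)² / 172 = 0.0930
χ² = 4.1344 + 10.0465 + 0.0930 = 14.2739 ≈ 14.274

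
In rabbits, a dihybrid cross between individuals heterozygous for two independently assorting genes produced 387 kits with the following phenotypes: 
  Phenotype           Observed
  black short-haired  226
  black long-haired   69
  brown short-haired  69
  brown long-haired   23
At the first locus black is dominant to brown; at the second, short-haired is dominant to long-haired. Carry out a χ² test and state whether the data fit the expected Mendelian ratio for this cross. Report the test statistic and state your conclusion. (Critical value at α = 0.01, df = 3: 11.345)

A dihybrid F₂ with independent assortment and complete dominance at both loci gives a 9:3:3:1 phenotypic ratio.
Total ratio parts = 16. Expected numbers out of 387:
  black short-haired: 387 × 9/16 = 217.6875
  black long-haired: 387 × 3/16 = 72.5625
  brown short-haired: 387 × 3/16 = 72.5625
  brown long-haired: 387 × 1/16 = 24.1875
χ² = Σ (O − E)² / E
  black short-haired: (226 − 217.6875)² / 217.6875 = 0.3174
  black long-haired: (69 − 72.5625)² / 72.5625 = 0.1749
  brown short-haired: (69 − 72.5625)² / 72.5625 = 0.1749
  brown long-haired: (23 − 24.1875)² / 24.1875 = 0.0583
χ² = 0.3174 + 0.1749 + 0.1749 + 0.0583 = 0.7255 ≈ 0.726
Degrees of freedom = 4 − 1 = 3; critical value at α = 0.01 is 11.345.
Since 0.726 < 11.345, we fail to reject the null hypothesis — the data are consistent with the 9:3:3:1 ratio.

0.726; consistent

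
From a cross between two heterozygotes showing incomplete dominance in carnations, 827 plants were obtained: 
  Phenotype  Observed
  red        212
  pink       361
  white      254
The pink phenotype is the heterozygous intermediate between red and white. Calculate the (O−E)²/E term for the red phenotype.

0.133

With incomplete dominance, a heterozygote × heterozygote cross gives a 1:2:1 phenotypic ratio.
Expected counts for N = 827 under a 1:2:1 ratio (total parts = 4):
  red: 827 × 1/4 = 206.75
  pink: 827 × 2/4 = 413.5
  white: 827 × 1/4 = 206.75
Contribution of red: (212 − 206.75)² / 206.75 = 0.1333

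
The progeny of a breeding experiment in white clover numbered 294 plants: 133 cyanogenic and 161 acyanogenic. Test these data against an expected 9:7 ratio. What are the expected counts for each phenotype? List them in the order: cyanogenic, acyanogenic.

165.375, 128.625

Expected counts for N = 294 under a 9:7 ratio (total parts = 16):
  cyanogenic: 294 × 9/16 = 165.375
  acyanogenic: 294 × 7/16 = 128.625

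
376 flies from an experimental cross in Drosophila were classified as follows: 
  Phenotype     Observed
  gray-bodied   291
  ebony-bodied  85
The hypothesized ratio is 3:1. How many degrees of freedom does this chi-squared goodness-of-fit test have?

1

A goodness-of-fit test with 2 phenotype classes has df = 2 − 1 = 1.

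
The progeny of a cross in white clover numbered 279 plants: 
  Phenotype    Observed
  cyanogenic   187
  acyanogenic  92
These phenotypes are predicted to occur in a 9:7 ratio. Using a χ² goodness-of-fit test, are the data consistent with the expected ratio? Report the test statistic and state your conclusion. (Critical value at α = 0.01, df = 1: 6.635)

The 9:7 ratio has 16 parts, so with N = 279 the expected counts are:
  cyanogenic: 279 × 9/16 = 156.9375
  acyanogenic: 279 × 7/16 = 122.0625
χ² = Σ (O − E)² / E
  cyanogenic: (187 − 156.9375)² / 156.9375 = 5.7587
  acyanogenic: (92 − 122.0625)² / 122.0625 = 7.4040
χ² = 5.7587 + 7.4040 = 13.1627 ≈ 13.163
Degrees of freedom = 2 − 1 = 1; critical value at α = 0.01 is 6.635.
Since 13.163 > 6.635, we reject the null hypothesis — the data do not fit the 9:7 ratio.

13.163; not consistent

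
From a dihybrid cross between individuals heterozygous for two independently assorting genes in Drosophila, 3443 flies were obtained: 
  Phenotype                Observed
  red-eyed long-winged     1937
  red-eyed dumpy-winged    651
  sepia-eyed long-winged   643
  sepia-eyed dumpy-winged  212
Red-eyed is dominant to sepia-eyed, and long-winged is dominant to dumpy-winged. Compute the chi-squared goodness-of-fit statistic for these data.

A dihybrid F₂ with independent assortment and complete dominance at both loci gives a 9:3:3:1 phenotypic ratio.
Expected counts for N = 3443 under a 9:3:3:1 ratio (total parts = 16):
  red-eyed long-winged: 3443 × 9/16 = 1936.6875
  red-eyed dumpy-winged: 3443 × 3/16 = 645.5625
  sepia-eyed long-winged: 3443 × 3/16 = 645.5625
  sepia-eyed dumpy-winged: 3443 × 1/16 = 215.1875
χ² = Σ (O − E)² / E
  red-eyed long-winged: (1937 − 1936.6875)² / 1936.6875 = 0.0001
  red-eyed dumpy-winged: (651 − 645.5625)² / 645.5625 = 0.0458
  sepia-eyed long-winged: (643 − 645.5625)² / 645.5625 = 0.0102
  sepia-eyed dumpy-winged: (212 − 215.1875)² / 215.1875 = 0.0472
χ² = 0.0001 + 0.0458 + 0.0102 + 0.0472 = 0.1033 ≈ 0.103

0.103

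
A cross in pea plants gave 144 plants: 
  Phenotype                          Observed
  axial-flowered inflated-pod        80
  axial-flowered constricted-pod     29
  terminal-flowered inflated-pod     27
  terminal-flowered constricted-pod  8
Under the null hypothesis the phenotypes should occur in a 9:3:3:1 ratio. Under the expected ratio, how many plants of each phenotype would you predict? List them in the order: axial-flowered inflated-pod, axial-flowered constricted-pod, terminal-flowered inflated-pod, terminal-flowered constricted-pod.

The 9:3:3:1 ratio has 16 parts, so with N = 144 the expected counts are:
  axial-flowered inflated-pod: 144 × 9/16 = 81
  axial-flowered constricted-pod: 144 × 3/16 = 27
  terminal-flowered inflated-pod: 144 × 3/16 = 27
  terminal-flowered constricted-pod: 144 × 1/16 = 9

81, 27, 27, 9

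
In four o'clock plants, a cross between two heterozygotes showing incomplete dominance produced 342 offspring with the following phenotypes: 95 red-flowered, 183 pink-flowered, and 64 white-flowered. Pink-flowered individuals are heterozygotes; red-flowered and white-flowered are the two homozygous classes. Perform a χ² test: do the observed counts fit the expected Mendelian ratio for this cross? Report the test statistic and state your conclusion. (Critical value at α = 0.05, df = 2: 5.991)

7.304; not consistent

With incomplete dominance, a heterozygote × heterozygote cross gives a 1:2:1 phenotypic ratio.
Expected counts for N = 342 under a 1:2:1 ratio (total parts = 4):
  red-flowered: 342 × 1/4 = 85.5
  pink-flowered: 342 × 2/4 = 171
  white-flowered: 342 × 1/4 = 85.5
χ² = Σ (O − E)² / E
  red-flowered: (95 − 85.5)² / 85.5 = 1.0556
  pink-flowered: (183 − 171)² / 171 = 0.8421
  white-flowered: (64 − 85.5)² / 85.5 = 5.4064
χ² = 1.0556 + 0.8421 + 5.4064 = 7.3041 ≈ 7.304
Degrees of freedom = 3 − 1 = 2; critical value at α = 0.05 is 5.991.
Since 7.304 > 5.991, we reject the null hypothesis — the data do not fit the 1:2:1 ratio.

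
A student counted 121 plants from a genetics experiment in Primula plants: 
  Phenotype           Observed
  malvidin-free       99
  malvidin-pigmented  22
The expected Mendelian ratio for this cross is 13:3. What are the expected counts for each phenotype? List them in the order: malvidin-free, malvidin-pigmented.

98.3125, 22.6875

Total ratio parts = 16. Expected numbers out of 121:
  malvidin-free: 121 × 13/16 = 98.3125
  malvidin-pigmented: 121 × 3/16 = 22.6875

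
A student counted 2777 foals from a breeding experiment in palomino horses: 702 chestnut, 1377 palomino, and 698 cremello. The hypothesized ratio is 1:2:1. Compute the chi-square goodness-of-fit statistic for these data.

0.202

Under the 1:2:1 hypothesis (Σ ratio = 4, N = 2777):
  chestnut: 2777 × 1/4 = 694.25
  palomino: 2777 × 2/4 = 1388.5
  cremello: 2777 × 1/4 = 694.25
χ² = Σ (O − E)² / E
  chestnut: (702 − 694.25)² / 694.25 = 0.0865
  palomino: (1377 − 1388.5)² / 1388.5 = 0.0952
  cremello: (698 − 694.25)² / 694.25 = 0.0203
χ² = 0.0865 + 0.0952 + 0.0203 = 0.202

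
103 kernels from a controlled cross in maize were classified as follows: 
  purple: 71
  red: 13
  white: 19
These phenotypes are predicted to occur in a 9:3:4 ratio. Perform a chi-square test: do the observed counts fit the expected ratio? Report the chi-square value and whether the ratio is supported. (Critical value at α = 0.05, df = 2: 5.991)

6.778; not consistent

Expected counts for N = 103 under a 9:3:4 ratio (total parts = 16):
  purple: 103 × 9/16 = 57.9375
  red: 103 × 3/16 = 19.3125
  white: 103 × 4/16 = 25.75
χ² = Σ (O − E)² / E
  purple: (71 − 57.9375)² / 57.9375 = 2.9451
  red: (13 − 19.3125)² / 19.3125 = 2.0633
  white: (19 − 25.75)² / 25.75 = 1.7694
χ² = 2.9451 + 2.0633 + 1.7694 = 6.7778 ≈ 6.778
Degrees of freedom = 3 − 1 = 2; critical value at α = 0.05 is 5.991.
Since 6.778 > 5.991, we reject the null hypothesis — the data do not fit the 9:3:4 ratio.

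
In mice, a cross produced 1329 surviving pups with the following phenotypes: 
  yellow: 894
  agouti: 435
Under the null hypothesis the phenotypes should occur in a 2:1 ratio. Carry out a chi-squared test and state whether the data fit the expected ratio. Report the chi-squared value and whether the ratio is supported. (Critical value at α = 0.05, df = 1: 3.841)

The 2:1 ratio has 3 parts, so with N = 1329 the expected counts are:
  yellow: 1329 × 2/3 = 886
  agouti: 1329 × 1/3 = 443
χ² = Σ (O − E)² / E
  yellow: (894 − 886)² / 886 = 0.0722
  agouti: (435 − 443)² / 443 = 0.1445
χ² = 0.0722 + 0.1445 = 0.2167 ≈ 0.217
Degrees of freedom = 2 − 1 = 1; critical value at α = 0.05 is 3.841.
Since 0.217 < 3.841, we fail to reject the null hypothesis — the data are consistent with the 2:1 ratio.

0.217; consistent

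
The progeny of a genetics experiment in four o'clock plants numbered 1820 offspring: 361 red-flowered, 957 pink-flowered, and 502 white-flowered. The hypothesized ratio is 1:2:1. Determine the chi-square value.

26.702

Expected counts for N = 1820 under a 1:2:1 ratio (total parts = 4):
  red-flowered: 1820 × 1/4 = 455
  pink-flowered: 1820 × 2/4 = 910
  white-flowered: 1820 × 1/4 = 455
χ² = Σ (O − E)² / E
  red-flowered: (361 − 455)² / 455 = 19.4198
  pink-flowered: (957 − 910)² / 910 = 2.4275
  white-flowered: (502 − 455)² / 455 = 4.8549
χ² = 19.4198 + 2.4275 + 4.8549 = 26.7022 ≈ 26.702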